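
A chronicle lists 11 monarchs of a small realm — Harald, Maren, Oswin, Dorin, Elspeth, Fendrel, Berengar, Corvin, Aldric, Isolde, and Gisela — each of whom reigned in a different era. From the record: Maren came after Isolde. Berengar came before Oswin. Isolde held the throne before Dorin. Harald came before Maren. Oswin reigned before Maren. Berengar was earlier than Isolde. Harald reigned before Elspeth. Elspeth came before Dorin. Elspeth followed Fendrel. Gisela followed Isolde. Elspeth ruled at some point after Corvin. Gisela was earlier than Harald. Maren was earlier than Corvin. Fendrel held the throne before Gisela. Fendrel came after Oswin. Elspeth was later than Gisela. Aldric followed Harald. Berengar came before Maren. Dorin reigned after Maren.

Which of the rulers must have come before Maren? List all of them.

Berengar, Fendrel, Gisela, Harald, Isolde, Oswin

Directly stated before Maren: Berengar, Harald, Isolde, and Oswin.
Fendrel reaches Maren via Fendrel → Gisela → Harald → Maren.
Gisela reaches Maren via Gisela → Harald → Maren.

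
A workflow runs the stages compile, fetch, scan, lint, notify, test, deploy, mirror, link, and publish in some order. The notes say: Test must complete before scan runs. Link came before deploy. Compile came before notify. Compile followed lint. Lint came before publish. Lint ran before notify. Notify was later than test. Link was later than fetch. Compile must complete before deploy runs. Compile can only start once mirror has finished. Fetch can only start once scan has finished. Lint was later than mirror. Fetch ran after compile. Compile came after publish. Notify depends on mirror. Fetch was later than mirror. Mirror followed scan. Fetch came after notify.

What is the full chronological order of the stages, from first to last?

The constraints fix every adjacent pair, so only one ordering works:
test → scan → mirror → lint → publish → compile → notify → fetch → link → deploy.

test, scan, mirror, lint, publish, compile, notify, fetch, link, deploy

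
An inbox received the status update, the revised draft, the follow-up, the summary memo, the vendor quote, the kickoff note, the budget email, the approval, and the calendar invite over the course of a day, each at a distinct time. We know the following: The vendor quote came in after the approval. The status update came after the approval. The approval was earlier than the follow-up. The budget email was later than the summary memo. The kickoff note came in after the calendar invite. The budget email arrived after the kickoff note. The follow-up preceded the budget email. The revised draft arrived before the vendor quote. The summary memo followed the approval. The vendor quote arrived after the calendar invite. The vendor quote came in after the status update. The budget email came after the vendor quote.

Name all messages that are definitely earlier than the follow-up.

Directly stated before the follow-up: the approval.

the approval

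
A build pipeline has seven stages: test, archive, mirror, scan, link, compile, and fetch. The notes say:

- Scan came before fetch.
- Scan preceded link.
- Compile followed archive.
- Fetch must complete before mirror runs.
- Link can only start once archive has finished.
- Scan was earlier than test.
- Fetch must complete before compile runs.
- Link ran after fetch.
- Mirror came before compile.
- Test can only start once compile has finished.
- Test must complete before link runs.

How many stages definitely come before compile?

Directly stated before compile: archive, fetch, and mirror.
Scan reaches compile via scan → fetch → compile.
No chain forces link (or any of the others) ahead of compile.
That's archive, fetch, mirror, and scan — 4 in all.

4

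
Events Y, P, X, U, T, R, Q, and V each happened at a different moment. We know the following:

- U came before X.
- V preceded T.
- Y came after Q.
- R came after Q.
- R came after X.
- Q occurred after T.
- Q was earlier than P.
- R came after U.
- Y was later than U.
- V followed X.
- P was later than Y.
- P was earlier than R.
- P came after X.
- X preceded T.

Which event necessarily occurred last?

Every other event has a chain of constraints placing it before R, so R is last.

R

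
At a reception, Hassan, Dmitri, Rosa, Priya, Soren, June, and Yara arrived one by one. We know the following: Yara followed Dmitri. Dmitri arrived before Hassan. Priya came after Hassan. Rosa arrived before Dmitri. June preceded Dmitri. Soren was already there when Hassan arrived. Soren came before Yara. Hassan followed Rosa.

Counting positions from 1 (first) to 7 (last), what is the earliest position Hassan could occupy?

Dmitri, June, Rosa, and Soren must all come before Hassan — 4 forced predecessors.
Nothing else is forced ahead of Hassan, so their earliest slot is position 4 + 1 = 5.

5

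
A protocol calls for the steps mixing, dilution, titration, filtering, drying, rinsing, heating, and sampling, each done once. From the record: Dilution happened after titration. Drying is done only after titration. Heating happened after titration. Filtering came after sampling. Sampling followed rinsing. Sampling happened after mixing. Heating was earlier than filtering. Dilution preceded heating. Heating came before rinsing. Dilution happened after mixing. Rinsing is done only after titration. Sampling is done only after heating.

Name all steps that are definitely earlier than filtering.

dilution, heating, mixing, rinsing, sampling, titration

Directly stated before filtering: heating and sampling.
Dilution reaches filtering via dilution → heating → filtering.
Mixing reaches filtering via mixing → sampling → filtering.
Rinsing reaches filtering via rinsing → sampling → filtering.
Likewise titration reaches filtering by chaining the stated constraints.
No chain forces drying ahead of filtering.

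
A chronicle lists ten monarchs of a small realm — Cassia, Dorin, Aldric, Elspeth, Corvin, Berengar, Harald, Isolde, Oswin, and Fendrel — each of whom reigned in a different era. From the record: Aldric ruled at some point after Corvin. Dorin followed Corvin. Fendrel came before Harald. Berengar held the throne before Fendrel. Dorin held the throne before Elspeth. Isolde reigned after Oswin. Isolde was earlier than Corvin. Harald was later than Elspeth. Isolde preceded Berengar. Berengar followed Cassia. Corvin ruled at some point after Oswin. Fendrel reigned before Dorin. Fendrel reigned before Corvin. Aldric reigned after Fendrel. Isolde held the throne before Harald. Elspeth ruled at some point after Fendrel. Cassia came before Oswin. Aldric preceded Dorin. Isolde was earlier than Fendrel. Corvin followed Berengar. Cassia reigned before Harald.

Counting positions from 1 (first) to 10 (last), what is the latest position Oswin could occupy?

2

Oswin must come before Aldric, Berengar, Corvin, Dorin, Elspeth, Fendrel, Harald, and Isolde — 8 rulers forced after them.
Everything else can be placed before Oswin in some valid order, so Oswin can sit as late as position 10 − 8 = 2.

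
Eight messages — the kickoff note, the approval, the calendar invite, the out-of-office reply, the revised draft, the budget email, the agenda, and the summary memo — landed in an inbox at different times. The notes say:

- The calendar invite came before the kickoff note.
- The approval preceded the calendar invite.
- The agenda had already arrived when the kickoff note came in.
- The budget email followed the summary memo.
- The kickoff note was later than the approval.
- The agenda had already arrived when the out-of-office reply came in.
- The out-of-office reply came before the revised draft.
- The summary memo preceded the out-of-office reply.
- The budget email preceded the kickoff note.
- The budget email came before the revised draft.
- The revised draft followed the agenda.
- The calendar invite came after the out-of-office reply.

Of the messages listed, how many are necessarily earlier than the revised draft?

4

Directly stated before the revised draft: the agenda, the budget email, and the out-of-office reply.
The summary memo reaches the revised draft via the summary memo → the out-of-office reply → the revised draft.
No chain forces the approval (or any of the others) ahead of the revised draft.
That's the agenda, the budget email, the out-of-office reply, and the summary memo — 4 in all.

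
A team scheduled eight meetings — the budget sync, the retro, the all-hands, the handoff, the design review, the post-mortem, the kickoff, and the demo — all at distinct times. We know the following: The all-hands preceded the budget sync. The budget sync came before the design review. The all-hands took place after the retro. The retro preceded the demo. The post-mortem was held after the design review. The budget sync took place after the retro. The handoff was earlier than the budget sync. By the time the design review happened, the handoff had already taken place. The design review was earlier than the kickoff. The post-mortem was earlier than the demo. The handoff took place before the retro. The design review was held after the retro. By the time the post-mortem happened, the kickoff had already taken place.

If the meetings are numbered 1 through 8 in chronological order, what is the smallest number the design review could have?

5

The all-hands, the budget sync, the handoff, and the retro must all come before the design review — 4 forced predecessors.
Nothing else is forced ahead of the design review, so its earliest slot is position 4 + 1 = 5.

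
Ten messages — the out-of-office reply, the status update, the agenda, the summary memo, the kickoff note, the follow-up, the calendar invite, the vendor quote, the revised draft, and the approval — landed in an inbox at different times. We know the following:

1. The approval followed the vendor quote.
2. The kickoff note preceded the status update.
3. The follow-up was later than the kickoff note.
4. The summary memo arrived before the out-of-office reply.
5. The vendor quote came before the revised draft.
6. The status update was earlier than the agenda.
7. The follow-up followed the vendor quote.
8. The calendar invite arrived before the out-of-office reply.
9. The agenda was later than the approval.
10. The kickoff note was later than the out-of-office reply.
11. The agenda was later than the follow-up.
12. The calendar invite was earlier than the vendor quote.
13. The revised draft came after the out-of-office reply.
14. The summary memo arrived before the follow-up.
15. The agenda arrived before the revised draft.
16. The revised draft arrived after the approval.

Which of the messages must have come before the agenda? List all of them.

the approval, the calendar invite, the follow-up, the kickoff note, the out-of-office reply, the status update, the summary memo, the vendor quote

Directly stated before the agenda: the approval, the follow-up, and the status update.
The calendar invite reaches the agenda via the calendar invite → the vendor quote → the follow-up → the agenda.
The kickoff note reaches the agenda via the kickoff note → the follow-up → the agenda.
The out-of-office reply reaches the agenda via the out-of-office reply → the kickoff note → the follow-up → the agenda.
Likewise the summary memo and the vendor quote each reach the agenda by chaining the stated constraints.
No chain forces the revised draft ahead of the agenda.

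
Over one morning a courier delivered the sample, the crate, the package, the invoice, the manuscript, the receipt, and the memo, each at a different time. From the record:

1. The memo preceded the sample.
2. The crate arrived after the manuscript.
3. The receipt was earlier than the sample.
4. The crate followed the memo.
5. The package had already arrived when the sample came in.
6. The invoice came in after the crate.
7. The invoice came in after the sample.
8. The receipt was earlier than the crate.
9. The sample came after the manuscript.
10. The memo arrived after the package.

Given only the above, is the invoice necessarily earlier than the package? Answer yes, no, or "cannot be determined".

no

Tracing the constraints gives the package → the sample → the invoice, so the package must come before the invoice.
That means the invoice cannot be before the package.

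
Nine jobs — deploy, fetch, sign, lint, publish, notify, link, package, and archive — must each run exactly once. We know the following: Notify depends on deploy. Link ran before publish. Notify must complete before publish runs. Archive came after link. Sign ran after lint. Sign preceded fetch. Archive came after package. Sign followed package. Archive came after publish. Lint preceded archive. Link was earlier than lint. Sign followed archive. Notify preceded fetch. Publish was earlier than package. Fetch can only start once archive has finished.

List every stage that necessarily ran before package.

Directly stated before package: publish.
Deploy reaches package via deploy → notify → publish → package.
Link reaches package via link → publish → package.
Notify reaches package via notify → publish → package.
No chain forces lint (or any of the others) ahead of package.

deploy, link, notify, publish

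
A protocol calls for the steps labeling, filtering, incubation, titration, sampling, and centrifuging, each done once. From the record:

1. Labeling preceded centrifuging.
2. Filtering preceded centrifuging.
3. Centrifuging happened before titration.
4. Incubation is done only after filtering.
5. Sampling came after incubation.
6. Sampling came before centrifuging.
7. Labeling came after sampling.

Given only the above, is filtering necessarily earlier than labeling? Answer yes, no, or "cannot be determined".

Chain the constraints: filtering → incubation → sampling → labeling. Each link is directly stated, so filtering comes before labeling.

yes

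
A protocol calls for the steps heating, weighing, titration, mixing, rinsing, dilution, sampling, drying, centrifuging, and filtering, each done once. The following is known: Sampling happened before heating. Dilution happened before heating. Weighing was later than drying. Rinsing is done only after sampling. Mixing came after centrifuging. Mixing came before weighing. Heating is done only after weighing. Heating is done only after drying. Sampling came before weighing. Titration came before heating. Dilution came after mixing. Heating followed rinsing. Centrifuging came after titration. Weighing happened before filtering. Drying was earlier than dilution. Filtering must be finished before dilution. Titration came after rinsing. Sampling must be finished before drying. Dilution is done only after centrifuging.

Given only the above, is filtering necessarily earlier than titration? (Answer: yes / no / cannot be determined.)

no

Tracing the constraints gives titration → centrifuging → mixing → weighing → filtering, so titration must come before filtering.
That means filtering cannot be before titration.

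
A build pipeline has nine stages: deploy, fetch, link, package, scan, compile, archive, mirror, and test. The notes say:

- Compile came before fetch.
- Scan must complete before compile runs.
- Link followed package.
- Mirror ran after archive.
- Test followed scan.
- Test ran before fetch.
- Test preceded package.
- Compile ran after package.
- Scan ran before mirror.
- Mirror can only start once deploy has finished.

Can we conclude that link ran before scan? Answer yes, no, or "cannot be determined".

Tracing the constraints gives scan → test → package → link, so scan must come before link.
That means link cannot be before scan.

no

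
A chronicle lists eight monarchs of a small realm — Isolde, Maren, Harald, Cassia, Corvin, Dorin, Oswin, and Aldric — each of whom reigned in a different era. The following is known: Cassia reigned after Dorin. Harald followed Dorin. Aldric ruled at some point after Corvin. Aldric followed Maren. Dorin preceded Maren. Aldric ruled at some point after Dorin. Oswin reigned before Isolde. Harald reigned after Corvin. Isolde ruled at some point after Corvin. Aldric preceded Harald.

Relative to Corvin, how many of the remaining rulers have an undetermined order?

Forced after Corvin: Aldric, Harald, and Isolde.
That leaves Cassia, Dorin, Maren, and Oswin with no forced order relative to Corvin — 4.

4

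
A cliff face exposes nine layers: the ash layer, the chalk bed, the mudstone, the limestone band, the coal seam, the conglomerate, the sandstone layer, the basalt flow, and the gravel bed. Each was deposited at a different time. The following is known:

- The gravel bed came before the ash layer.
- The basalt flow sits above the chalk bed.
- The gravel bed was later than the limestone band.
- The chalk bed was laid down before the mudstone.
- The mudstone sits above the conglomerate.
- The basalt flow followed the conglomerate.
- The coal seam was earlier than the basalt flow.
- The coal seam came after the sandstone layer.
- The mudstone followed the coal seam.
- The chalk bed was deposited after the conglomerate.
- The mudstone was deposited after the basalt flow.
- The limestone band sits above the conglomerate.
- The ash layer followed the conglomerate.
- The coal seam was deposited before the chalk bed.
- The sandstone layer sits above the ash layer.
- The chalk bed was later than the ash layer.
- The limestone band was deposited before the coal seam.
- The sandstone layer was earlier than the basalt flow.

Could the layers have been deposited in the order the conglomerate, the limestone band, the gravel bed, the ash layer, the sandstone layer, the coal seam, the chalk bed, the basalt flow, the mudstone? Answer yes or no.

yes

Check each stated constraint against the proposed order — e.g. the conglomerate is ahead of the basalt flow; the conglomerate is ahead of the mudstone. Every pair is in the required order; nothing is violated.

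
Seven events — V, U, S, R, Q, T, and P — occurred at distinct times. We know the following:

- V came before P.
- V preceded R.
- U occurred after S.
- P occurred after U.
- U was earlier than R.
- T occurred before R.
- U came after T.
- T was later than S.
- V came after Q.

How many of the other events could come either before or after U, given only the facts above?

Forced before U: S and T; forced after U: P and R.
That leaves Q and V with no forced order relative to U — 2.

2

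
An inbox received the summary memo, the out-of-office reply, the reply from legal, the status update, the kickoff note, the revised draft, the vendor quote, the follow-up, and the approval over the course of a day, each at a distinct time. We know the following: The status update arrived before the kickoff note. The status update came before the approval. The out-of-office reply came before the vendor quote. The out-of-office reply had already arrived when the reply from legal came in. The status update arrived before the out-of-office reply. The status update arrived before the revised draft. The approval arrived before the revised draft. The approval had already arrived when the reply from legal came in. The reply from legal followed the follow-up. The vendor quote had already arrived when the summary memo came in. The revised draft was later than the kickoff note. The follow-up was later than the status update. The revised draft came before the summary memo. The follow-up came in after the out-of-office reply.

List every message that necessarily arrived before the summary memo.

the approval, the kickoff note, the out-of-office reply, the revised draft, the status update, the vendor quote

Directly stated before the summary memo: the revised draft and the vendor quote.
The approval reaches the summary memo via the approval → the revised draft → the summary memo.
The kickoff note reaches the summary memo via the kickoff note → the revised draft → the summary memo.
The out-of-office reply reaches the summary memo via the out-of-office reply → the vendor quote → the summary memo.
Likewise the status update reaches the summary memo by chaining the stated constraints.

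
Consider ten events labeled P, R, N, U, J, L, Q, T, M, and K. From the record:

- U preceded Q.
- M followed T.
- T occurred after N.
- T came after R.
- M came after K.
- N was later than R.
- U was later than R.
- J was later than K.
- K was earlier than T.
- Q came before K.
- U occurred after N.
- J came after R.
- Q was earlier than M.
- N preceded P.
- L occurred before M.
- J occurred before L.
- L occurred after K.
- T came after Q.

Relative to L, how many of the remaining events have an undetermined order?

2

Forced before L: J, K, N, Q, R, and U; forced after L: M.
That leaves P and T with no forced order relative to L — 2.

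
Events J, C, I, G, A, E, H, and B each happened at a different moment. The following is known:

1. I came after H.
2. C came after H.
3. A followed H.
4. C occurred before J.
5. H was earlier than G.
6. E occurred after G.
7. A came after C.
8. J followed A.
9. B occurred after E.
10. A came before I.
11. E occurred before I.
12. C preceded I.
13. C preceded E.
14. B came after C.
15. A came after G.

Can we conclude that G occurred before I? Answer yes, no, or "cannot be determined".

yes

Chain the constraints: G → E → I. Each link is directly stated, so G comes before I.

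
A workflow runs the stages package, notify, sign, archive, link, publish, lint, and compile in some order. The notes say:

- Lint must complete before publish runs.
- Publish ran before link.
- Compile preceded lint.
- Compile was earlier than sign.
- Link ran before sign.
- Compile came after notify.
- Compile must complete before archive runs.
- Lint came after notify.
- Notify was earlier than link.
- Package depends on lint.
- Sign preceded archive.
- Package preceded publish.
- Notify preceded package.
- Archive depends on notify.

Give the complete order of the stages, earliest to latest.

notify, compile, lint, package, publish, link, sign, archive

The constraints fix every adjacent pair, so only one ordering works:
notify → compile → lint → package → publish → link → sign → archive.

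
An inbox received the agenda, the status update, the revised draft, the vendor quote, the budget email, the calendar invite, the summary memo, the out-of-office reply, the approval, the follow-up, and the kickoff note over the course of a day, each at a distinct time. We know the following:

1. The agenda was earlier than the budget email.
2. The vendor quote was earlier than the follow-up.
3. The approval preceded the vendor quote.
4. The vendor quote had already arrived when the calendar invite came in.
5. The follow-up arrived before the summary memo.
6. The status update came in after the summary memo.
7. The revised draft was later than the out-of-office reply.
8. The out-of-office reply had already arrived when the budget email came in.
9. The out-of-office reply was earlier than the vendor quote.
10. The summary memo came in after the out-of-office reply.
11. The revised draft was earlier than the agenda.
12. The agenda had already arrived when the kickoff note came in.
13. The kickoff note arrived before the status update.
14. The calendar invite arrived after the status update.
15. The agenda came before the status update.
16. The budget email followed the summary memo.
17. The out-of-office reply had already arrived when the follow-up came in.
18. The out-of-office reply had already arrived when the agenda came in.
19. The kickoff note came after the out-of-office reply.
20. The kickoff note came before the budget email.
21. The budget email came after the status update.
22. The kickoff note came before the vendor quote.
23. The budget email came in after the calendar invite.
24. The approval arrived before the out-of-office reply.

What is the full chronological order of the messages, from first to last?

the approval, the out-of-office reply, the revised draft, the agenda, the kickoff note, the vendor quote, the follow-up, the summary memo, the status update, the calendar invite, the budget email

The constraints fix every adjacent pair, so only one ordering works:
the approval → the out-of-office reply → the revised draft → the agenda → the kickoff note → the vendor quote → the follow-up → the summary memo → the status update → the calendar invite → the budget email.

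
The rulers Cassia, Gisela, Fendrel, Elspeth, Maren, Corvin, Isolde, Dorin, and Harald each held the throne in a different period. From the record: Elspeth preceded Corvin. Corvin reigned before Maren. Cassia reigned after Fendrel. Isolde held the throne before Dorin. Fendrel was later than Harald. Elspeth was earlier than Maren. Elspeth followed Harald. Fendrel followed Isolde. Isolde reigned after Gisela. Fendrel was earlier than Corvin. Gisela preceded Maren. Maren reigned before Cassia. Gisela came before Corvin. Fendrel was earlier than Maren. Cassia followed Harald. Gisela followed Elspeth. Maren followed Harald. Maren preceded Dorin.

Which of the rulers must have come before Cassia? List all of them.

Corvin, Elspeth, Fendrel, Gisela, Harald, Isolde, Maren

Directly stated before Cassia: Fendrel, Harald, and Maren.
Corvin reaches Cassia via Corvin → Maren → Cassia.
Elspeth reaches Cassia via Elspeth → Maren → Cassia.
Gisela reaches Cassia via Gisela → Maren → Cassia.
Likewise Isolde reaches Cassia by chaining the stated constraints.
No chain forces Dorin ahead of Cassia.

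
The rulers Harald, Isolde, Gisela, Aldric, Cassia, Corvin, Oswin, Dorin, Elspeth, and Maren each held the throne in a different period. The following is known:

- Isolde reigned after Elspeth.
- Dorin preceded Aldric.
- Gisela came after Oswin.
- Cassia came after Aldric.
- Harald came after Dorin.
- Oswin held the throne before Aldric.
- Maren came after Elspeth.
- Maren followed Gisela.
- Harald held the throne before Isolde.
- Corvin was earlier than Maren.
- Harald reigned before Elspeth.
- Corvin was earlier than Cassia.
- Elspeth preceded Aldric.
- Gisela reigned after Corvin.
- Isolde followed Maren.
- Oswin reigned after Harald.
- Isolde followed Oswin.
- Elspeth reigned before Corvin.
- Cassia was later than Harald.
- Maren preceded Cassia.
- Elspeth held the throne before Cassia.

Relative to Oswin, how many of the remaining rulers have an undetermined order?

2

Forced before Oswin: Dorin and Harald; forced after Oswin: Aldric, Cassia, Gisela, Isolde, and Maren.
That leaves Corvin and Elspeth with no forced order relative to Oswin — 2.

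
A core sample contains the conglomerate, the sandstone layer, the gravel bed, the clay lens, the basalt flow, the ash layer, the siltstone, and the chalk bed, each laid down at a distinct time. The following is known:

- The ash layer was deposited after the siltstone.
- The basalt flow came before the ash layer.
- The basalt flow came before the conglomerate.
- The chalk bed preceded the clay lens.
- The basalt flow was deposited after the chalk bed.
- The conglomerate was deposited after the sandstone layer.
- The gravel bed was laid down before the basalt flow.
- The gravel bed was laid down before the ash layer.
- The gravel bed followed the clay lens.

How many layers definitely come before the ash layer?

Directly stated before the ash layer: the basalt flow, the gravel bed, and the siltstone.
The chalk bed reaches the ash layer via the chalk bed → the basalt flow → the ash layer.
The clay lens reaches the ash layer via the clay lens → the gravel bed → the ash layer.
That's the basalt flow, the chalk bed, the clay lens, the gravel bed, and the siltstone — 5 in all.

5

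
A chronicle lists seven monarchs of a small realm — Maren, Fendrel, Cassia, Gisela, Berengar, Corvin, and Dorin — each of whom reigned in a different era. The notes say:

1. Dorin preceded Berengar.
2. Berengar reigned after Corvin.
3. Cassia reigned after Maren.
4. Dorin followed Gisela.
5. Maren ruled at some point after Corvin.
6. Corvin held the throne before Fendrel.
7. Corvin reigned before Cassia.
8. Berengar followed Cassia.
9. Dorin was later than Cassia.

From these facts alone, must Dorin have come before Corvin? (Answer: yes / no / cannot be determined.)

no

Tracing the constraints gives Corvin → Cassia → Dorin, so Corvin must come before Dorin.
That means Dorin cannot be before Corvin.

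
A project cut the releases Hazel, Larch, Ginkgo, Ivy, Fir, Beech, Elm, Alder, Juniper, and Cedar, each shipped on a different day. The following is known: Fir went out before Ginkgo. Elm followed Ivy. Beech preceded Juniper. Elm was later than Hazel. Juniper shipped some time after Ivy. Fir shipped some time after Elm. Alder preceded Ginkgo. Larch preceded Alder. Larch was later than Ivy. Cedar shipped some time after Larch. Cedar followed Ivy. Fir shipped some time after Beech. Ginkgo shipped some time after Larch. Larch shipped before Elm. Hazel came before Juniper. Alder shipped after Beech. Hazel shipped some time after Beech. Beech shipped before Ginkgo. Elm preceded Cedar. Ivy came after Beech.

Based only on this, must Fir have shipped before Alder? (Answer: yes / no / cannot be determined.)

No chain of stated constraints runs from Fir to Alder, and none runs from Alder to Fir either.
So the relative order of Fir and Alder is not fixed by the given facts.

cannot be determined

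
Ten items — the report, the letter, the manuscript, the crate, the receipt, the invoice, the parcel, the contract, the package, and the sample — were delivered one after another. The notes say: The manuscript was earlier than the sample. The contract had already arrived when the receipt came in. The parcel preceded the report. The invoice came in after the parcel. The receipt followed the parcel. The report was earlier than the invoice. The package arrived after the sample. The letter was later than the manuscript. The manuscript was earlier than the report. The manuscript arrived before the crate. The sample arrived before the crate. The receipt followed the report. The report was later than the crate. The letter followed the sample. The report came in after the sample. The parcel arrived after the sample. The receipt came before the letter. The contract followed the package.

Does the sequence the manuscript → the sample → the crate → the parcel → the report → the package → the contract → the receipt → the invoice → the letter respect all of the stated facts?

yes

Check each stated constraint against the proposed order — e.g. the sample is ahead of the letter; the manuscript is ahead of the letter. Every pair is in the required order; nothing is violated.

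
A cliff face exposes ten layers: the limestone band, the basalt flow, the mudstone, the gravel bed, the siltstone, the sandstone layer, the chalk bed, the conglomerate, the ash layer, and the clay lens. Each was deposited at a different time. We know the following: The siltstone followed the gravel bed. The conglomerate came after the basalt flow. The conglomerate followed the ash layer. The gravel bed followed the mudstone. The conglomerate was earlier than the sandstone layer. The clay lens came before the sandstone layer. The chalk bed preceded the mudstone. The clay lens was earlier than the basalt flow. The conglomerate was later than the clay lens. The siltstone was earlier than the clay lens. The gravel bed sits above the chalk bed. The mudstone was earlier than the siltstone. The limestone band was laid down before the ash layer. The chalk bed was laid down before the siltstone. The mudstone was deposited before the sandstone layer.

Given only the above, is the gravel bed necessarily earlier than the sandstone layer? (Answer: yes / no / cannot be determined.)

Chain the constraints: the gravel bed → the siltstone → the clay lens → the sandstone layer. Each link is directly stated, so the gravel bed comes before the sandstone layer.

yes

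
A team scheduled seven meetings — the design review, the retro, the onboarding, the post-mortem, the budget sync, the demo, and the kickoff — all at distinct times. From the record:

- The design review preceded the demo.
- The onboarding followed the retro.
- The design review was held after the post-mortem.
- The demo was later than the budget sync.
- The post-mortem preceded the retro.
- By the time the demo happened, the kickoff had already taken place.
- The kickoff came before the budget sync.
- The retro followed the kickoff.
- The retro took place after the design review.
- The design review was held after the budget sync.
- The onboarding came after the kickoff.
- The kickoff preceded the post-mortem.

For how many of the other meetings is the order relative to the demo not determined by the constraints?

Forced before the demo: the budget sync, the design review, the kickoff, and the post-mortem.
That leaves the onboarding and the retro with no forced order relative to the demo — 2.

2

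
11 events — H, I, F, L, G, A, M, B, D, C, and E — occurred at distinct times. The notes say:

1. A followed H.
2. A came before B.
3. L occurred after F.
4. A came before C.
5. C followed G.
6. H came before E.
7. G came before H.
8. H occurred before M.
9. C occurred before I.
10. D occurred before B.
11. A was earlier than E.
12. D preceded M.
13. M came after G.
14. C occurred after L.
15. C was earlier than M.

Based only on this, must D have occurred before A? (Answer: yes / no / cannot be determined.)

cannot be determined

No chain of stated constraints runs from D to A, and none runs from A to D either.
So the relative order of D and A is not fixed by the given facts.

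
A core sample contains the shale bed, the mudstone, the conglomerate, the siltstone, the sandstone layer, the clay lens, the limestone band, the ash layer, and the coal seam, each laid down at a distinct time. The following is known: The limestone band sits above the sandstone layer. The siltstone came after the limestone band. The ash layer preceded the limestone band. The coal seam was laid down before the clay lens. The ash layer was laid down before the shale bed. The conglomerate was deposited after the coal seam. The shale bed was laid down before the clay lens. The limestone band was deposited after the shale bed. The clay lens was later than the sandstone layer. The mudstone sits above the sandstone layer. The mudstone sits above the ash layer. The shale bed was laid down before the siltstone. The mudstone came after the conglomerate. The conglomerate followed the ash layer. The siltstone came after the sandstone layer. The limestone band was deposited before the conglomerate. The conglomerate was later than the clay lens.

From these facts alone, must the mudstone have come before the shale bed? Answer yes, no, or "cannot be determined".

Tracing the constraints gives the shale bed → the clay lens → the conglomerate → the mudstone, so the shale bed must come before the mudstone.
That means the mudstone cannot be before the shale bed.

no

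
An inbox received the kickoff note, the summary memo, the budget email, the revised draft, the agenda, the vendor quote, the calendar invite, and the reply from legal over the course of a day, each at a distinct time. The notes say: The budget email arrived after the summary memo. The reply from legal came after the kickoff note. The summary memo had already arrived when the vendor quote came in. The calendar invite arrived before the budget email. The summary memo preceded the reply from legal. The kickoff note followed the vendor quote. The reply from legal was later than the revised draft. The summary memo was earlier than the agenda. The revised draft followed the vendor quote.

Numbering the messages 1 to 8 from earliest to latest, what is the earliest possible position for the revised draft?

3

The summary memo and the vendor quote must both come before the revised draft — 2 forced predecessors.
Nothing else is forced ahead of the revised draft, so its earliest slot is position 2 + 1 = 3.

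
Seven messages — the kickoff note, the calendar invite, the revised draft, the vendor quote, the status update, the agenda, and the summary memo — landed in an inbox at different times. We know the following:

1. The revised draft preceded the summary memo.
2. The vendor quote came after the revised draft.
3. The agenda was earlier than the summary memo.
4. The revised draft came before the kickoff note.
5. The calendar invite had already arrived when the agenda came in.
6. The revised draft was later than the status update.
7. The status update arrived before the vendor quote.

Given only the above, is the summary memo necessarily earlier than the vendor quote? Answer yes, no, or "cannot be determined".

No chain of stated constraints runs from the summary memo to the vendor quote, and none runs from the vendor quote to the summary memo either.
So the relative order of the summary memo and the vendor quote is not fixed by the given facts.

cannot be determined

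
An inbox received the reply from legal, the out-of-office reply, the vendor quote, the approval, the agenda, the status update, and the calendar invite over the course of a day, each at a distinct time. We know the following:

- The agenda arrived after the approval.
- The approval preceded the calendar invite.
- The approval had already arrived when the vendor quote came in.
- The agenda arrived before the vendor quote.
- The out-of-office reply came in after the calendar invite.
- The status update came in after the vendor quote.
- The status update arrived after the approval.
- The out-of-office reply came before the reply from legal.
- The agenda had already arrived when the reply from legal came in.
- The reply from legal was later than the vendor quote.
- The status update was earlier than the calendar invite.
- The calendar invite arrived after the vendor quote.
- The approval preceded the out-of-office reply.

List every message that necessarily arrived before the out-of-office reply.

Directly stated before the out-of-office reply: the approval and the calendar invite.
The agenda reaches the out-of-office reply via the agenda → the vendor quote → the calendar invite → the out-of-office reply.
The status update reaches the out-of-office reply via the status update → the calendar invite → the out-of-office reply.
The vendor quote reaches the out-of-office reply via the vendor quote → the calendar invite → the out-of-office reply.
No chain forces the reply from legal ahead of the out-of-office reply.

the agenda, the approval, the calendar invite, the status update, the vendor quote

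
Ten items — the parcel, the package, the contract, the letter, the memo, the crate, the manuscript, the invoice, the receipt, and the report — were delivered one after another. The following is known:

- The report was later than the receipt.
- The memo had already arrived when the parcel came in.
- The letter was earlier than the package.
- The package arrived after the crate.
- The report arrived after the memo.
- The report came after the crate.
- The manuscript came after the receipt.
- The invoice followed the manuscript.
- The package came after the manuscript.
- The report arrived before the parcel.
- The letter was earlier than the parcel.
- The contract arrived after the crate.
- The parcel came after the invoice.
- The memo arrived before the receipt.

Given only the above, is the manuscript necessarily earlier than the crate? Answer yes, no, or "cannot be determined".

No chain of stated constraints runs from the manuscript to the crate, and none runs from the crate to the manuscript either.
So the relative order of the manuscript and the crate is not fixed by the given facts.

cannot be determined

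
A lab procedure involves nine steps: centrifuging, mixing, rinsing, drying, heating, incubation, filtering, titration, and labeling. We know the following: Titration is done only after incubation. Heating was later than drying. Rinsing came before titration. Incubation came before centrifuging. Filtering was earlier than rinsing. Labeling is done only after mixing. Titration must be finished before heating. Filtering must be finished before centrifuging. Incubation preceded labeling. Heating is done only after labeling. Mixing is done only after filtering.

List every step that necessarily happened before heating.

Directly stated before heating: drying, labeling, and titration.
Filtering reaches heating via filtering → rinsing → titration → heating.
Incubation reaches heating via incubation → labeling → heating.
Mixing reaches heating via mixing → labeling → heating.
Likewise rinsing reaches heating by chaining the stated constraints.
No chain forces centrifuging ahead of heating.

drying, filtering, incubation, labeling, mixing, rinsing, titration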